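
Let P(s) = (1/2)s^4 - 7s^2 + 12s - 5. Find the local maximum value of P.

1/2

Critical points: P'(s) = 2s^3 - 14s + 12 vanishes at s = -3, 1, 2.
Since P''(s) = 6s^2 - 14, we get P''(-3) = 40 > 0 ⇒ local minimum; P''(1) = -8 < 0 ⇒ local maximum; P''(2) = 10 > 0 ⇒ local minimum.
The local maximum is P(1) = 1/2.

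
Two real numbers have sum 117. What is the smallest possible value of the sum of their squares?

With a + b = 117, a^2 + b^2 = a^2 + (117 − a)^2.
The derivative 2a − 2(117 − a) = 4a − 234 vanishes at a = 117/2; second derivative 4 > 0, a minimum.
The minimum is 2·(117/2)^2 = 13689/2.

13689/2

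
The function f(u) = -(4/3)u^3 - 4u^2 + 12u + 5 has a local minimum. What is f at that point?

-31

f'(u) = -4u^2 - 8u + 12 = 0 at u = -3, 1.
Second-derivative test with f''(u) = -8u - 8: f''(-3) = 16 > 0 ⇒ local minimum; f''(1) = -16 < 0 ⇒ local maximum.
So the local minimum value is f(-3) = -31.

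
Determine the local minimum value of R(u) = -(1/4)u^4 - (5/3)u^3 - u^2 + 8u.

-32/3

R'(u) = -u^3 - 5u^2 - 2u + 8. Setting R'(u) = 0 gives u ∈ {-4, -2, 1}.
R''(u) = -3u^2 - 10u - 2. R''(-4) = -10 < 0 ⇒ local maximum; R''(-2) = 6 > 0 ⇒ local minimum; R''(1) = -15 < 0 ⇒ local maximum.
So the local minimum value is R(-2) = -32/3.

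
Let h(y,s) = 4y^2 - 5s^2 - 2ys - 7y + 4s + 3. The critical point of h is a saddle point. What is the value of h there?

∂h/∂y = 8y - 2s - 7 = 0 and ∂h/∂s = -2y - 10s + 4 = 0, so (y, s) = (13/14, 3/14).
The Hessian has h_{yy} = 8, h_{ss} = -10, h_{ys} = -2, giving D = -84 < 0, so the point is a saddle point.
h(13/14, 3/14) = 5/28.

5/28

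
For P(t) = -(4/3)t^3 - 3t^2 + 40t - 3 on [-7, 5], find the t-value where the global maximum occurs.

5/2

Differentiating, P'(t) = -4t^2 - 6t + 40; which vanishes at t = -4 and t = 5/2.
Candidates: P(-7) = 82/3,  P(-4) = -377/3,  P(5/2) = 689/12,  P(5) = -134/3.
The maximum over the interval is 689/12, attained at t = 5/2.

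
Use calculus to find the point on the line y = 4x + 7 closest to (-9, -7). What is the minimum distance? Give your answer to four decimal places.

Minimize D(x)^2 = (x + 9)^2 + (4x + 14)^2.
d/dx[D^2] = 2(x + 9) + 2·4·(4x + 14) = 0 ⇒ x = -65/17.
Then y = -141/17 and the distance is √(484/17) ≈ 5.3358.

5.3358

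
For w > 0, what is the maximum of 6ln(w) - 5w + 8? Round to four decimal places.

3.0939

R'(w) = 6/w − 5 = 0 gives w = 6/5.
R''(w) = -6/w², which is negative for w > 0, so this is a local maximum.
R(6/5) = 6·ln(6/5) - 6 + 8 ≈ 3.0939.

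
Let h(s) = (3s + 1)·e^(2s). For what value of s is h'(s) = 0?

By the product rule, h'(s) = (6s + 5)·e^(2s). Since e^(2s) > 0, the only critical point is s = -5/6.
h''(-5/6) has the same sign as 6 > 0, so this is a local minimum.
h(-5/6) = (-3/2)·e^(-5/3) ≈ -0.2833.

-5/6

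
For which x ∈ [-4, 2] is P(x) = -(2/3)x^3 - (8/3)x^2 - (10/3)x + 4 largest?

Differentiating, P'(x) = -2x^2 - (16/3)x - 10/3; which vanishes at x = -5/3 and x = -1.
Evaluating at the critical points and endpoints: P(-4) = 52/3, P(-5/3) = 424/81, P(-1) = 16/3, P(2) = -56/3.
Hence the absolute maximum is 52/3 at x = -4.

-4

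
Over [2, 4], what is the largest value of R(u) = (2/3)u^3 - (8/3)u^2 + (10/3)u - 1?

37/3

Differentiating, R'(u) = 2u^2 - (16/3)u + 10/3; which has no zeros in [2, 4].
Evaluating at the critical points and endpoints: R(2) = 1/3,  R(4) = 37/3.
Hence the absolute maximum is 37/3 at u = 4.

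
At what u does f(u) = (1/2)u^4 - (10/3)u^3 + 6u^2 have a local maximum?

2

f'(u) = 2u^3 - 10u^2 + 12u. Setting f'(u) = 0 gives u ∈ {0, 2, 3}.
Since f''(u) = 6u^2 - 20u + 12, we get f''(0) = 12 > 0 ⇒ local minimum; f''(2) = -4 < 0 ⇒ local maximum; f''(3) = 6 > 0 ⇒ local minimum.
Thus f has its local maximum at u = 2, with value 16/3.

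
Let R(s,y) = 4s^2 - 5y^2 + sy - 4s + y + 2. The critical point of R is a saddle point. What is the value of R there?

10/9

∂R/∂s = 8s + y - 4 = 0 and ∂R/∂y = s - 10y + 1 = 0, so (s, y) = (13/27, 4/27).
The Hessian has R_{ss} = 8, R_{yy} = -10, R_{sy} = 1, giving D = -81 < 0, so the point is a saddle point.
R(13/27, 4/27) = 10/9.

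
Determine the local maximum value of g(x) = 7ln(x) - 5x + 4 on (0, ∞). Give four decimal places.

-0.6447

g'(x) = 7/x − 5 = 0 gives x = 7/5.
g''(x) = -7/x², which is negative for x > 0, so this is a local maximum.
g(7/5) = 7·ln(7/5) - 7 + 4 ≈ -0.6447.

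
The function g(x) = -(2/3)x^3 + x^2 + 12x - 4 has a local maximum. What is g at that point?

g'(x) = -2x^2 + 2x + 12 = 0 at x = -2, 3.
Since g''(x) = -4x + 2, we get g''(-2) = 10 > 0 ⇒ local minimum; g''(3) = -10 < 0 ⇒ local maximum.
The local maximum is g(3) = 23.

23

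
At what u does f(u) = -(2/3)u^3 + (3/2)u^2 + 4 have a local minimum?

0

f'(u) = -2u^2 + 3u = 0 at u = 0, 3/2.
f''(u) = -4u + 3. f''(0) = 3 > 0 ⇒ local minimum; f''(3/2) = -3 < 0 ⇒ local maximum.
The local minimum is f(0) = 4.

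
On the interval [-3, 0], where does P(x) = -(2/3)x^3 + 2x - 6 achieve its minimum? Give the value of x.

-1

The derivative is -2x^2 + 2, whose only zero in [-3, 0] is x = -1.
Compare values at every candidate in [-3, 0]: P(-3) = 6; P(-1) = -22/3; P(0) = -6.
So the minimum is P(-1) = -22/3.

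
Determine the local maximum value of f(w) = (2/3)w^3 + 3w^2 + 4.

f'(w) = 2w^2 + 6w. Setting f'(w) = 0 gives w ∈ {-3, 0}.
Second-derivative test with f''(w) = 4w + 6: f''(-3) = -6 < 0 ⇒ local maximum; f''(0) = 6 > 0 ⇒ local minimum.
So the local maximum value is f(-3) = 13.

13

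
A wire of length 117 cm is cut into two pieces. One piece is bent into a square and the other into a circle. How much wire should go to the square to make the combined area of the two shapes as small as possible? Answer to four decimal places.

65.5316

Let x be the length used for the square. Square side x/4; circle radius (117−x)/(2π).
A(x) = (x/4)² + π·((117−x)/(2π))² = x²/16 + (117−x)²/(4π) for 0 ≤ x ≤ 117. A'(x) = x/8 − (117−x)/(2π) = 0 gives x = 4·117/(π+4) ≈ 65.5316.
A'' = 1/8 + 1/(2π) > 0, so this gives the minimum combined area; x ≈ 65.5316 cm to the square.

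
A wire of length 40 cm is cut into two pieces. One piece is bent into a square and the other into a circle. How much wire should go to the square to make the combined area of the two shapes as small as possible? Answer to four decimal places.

22.4040

Let x be the length used for the square. Square side x/4; circle radius (40−x)/(2π).
A(x) = (x/4)² + π·((40−x)/(2π))² = x²/16 + (40−x)²/(4π) for 0 ≤ x ≤ 40. A'(x) = x/8 − (40−x)/(2π) = 0 gives x = 4·40/(π+4) ≈ 22.4040.
A'' = 1/8 + 1/(2π) > 0, so this gives the minimum combined area; x ≈ 22.4040 cm to the square.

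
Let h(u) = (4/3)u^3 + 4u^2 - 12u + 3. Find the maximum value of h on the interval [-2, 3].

39

Differentiating, h'(u) = 4u^2 + 8u - 12; whose only zero in [-2, 3] is u = 1.
Compare values at every candidate in [-2, 3]: h(-2) = 97/3,  h(1) = -11/3,  h(3) = 39.
The maximum over the interval is 39, attained at u = 3.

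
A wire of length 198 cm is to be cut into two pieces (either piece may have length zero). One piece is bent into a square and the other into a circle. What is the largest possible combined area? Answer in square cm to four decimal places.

Let x be the length used for the square. Square side x/4; circle radius (198−x)/(2π).
A(x) = (x/4)² + π·((198−x)/(2π))² = x²/16 + (198−x)²/(4π) for 0 ≤ x ≤ 198. A'(x) = x/8 − (198−x)/(2π) = 0 gives x = 4·198/(π+4) ≈ 110.8996.
A'' > 0, so the interior critical point is a minimum; the maximum is at an endpoint. A(0) = 3119.7552 and A(198) = 2450.2500, so the largest area is 3119.7552.

3119.7552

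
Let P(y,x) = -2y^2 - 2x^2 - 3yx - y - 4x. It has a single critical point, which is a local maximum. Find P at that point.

∂P/∂y = -4y - 3x - 1 = 0 and ∂P/∂x = -3y - 4x - 4 = 0, so (y, x) = (8/7, -13/7).
The Hessian has P_{yy} = -4, P_{xx} = -4, P_{yx} = -3, giving D = 7 > 0 with P_{yy} < 0, so the point is a local maximum.
P(8/7, -13/7) = 22/7.

22/7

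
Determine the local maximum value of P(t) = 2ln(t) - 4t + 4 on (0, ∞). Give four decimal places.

P'(t) = 2/t − 4 = 0 gives t = 1/2.
P''(t) = -2/t², which is negative for t > 0, so this is a local maximum.
P(1/2) = 2·ln(1/2) - 2 + 4 ≈ 0.6137.

0.6137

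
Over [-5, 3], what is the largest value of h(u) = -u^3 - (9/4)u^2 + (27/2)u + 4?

253/16

h'(u) = -3u^2 - (9/2)u + 27/2, which vanishes at u = -3 and u = 3/2.
Compare values at every candidate in [-5, 3]: h(-5) = 21/4, h(-3) = -119/4, h(3/2) = 253/16, h(3) = -11/4.
Hence the absolute maximum is 253/16 at u = 3/2.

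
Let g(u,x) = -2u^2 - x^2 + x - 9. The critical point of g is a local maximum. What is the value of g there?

∂g/∂u = -4u = 0 and ∂g/∂x = -2x + 1 = 0, so (u, x) = (0, 1/2).
The Hessian has g_{uu} = -4, g_{xx} = -2, g_{ux} = 0, giving D = 8 > 0 with g_{uu} < 0, so the point is a local maximum.
g(0, 1/2) = -35/4.

-35/4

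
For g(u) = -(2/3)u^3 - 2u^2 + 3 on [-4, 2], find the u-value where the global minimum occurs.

2

The derivative is -2u^2 - 4u, which vanishes at u = -2 and u = 0.
Evaluating at the critical points and endpoints: g(-4) = 41/3, g(-2) = 1/3, g(0) = 3, g(2) = -31/3.
The minimum over the interval is -31/3, attained at u = 2.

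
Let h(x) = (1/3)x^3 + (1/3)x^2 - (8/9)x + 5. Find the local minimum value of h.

377/81

Critical points: h'(x) = x^2 + (2/3)x - 8/9 vanishes at x = -4/3, 2/3.
h''(x) = 2x + 2/3. h''(-4/3) = -2 < 0 ⇒ local maximum; h''(2/3) = 2 > 0 ⇒ local minimum.
Thus h has its local minimum at x = 2/3, with value 377/81.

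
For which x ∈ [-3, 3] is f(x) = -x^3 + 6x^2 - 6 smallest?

0

Differentiating, f'(x) = -3x^2 + 12x; whose only zero in [-3, 3] is x = 0.
Candidates: f(-3) = 75; f(0) = -6; f(3) = 21.
Hence the absolute minimum is -6 at x = 0.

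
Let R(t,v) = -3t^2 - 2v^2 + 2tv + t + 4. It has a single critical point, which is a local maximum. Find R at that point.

∂R/∂t = -6t + 2v + 1 = 0 and ∂R/∂v = 2t - 4v = 0, so (t, v) = (1/5, 1/10).
The Hessian has R_{tt} = -6, R_{vv} = -4, R_{tv} = 2, giving D = 20 > 0 with R_{tt} < 0, so the point is a local maximum.
R(1/5, 1/10) = 41/10.

41/10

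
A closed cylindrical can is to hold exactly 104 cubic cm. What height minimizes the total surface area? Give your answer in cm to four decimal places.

With radius r and height h, πr²h = 104 so h = 104/(πr²), and S(r) = 2πr² + 2πrh = 2πr² + 2·104/r.
S'(r) = 4πr − 2·104/r² = 0 ⇒ r³ = 104/(2π), so r ≈ 2.5485 and h = 2r ≈ 5.0970.
S''(r) = 4π + 4·104/r³ > 0, so this is the minimum; S ≈ 122.4250.

5.0970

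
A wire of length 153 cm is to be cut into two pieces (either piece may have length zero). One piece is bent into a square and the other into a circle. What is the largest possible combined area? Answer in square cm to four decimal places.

1862.8290

Let x be the length used for the square. Square side x/4; circle radius (153−x)/(2π).
A(x) = (x/4)² + π·((153−x)/(2π))² = x²/16 + (153−x)²/(4π) for 0 ≤ x ≤ 153. A'(x) = x/8 − (153−x)/(2π) = 0 gives x = 4·153/(π+4) ≈ 85.6952.
A'' > 0, so the interior critical point is a minimum; the maximum is at an endpoint. A(0) = 1862.8290 and A(153) = 1463.0625, so the largest area is 1862.8290.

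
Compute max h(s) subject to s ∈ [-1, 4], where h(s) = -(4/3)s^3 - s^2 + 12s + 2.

53/4

The derivative is -4s^2 - 2s + 12, whose only zero in [-1, 4] is s = 3/2.
Evaluating at the critical points and endpoints: h(-1) = -29/3, h(3/2) = 53/4, h(4) = -154/3.
Hence the absolute maximum is 53/4 at s = 3/2.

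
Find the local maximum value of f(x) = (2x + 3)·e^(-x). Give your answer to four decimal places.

3.2974

Differentiating with the product rule gives f'(x) = (-2x - 1)·e^(-x). Since e^(-x) > 0, the only critical point is x = -1/2.
f''(-1/2) has the same sign as -2 < 0, so this is a local maximum.
f(-1/2) = (2)·e^(1/2) ≈ 3.2974.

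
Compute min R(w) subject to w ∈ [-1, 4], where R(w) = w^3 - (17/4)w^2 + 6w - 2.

-53/4

The derivative is 3w^2 - (17/2)w + 6, which vanishes at w = 4/3 and w = 3/2.
Compare values at every candidate in [-1, 4]: R(-1) = -53/4; R(4/3) = 22/27; R(3/2) = 13/16; R(4) = 18.
So the minimum is R(-1) = -53/4.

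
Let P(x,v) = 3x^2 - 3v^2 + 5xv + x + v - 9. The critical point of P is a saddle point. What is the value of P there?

-554/61

∂P/∂x = 6x + 5v + 1 = 0 and ∂P/∂v = 5x - 6v + 1 = 0, so (x, v) = (-11/61, 1/61).
The Hessian has P_{xx} = 6, P_{vv} = -6, P_{xv} = 5, giving D = -61 < 0, so the point is a saddle point.
P(-11/61, 1/61) = -554/61.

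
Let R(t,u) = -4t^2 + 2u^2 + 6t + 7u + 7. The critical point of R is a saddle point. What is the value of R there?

∂R/∂t = -8t + 6 = 0 and ∂R/∂u = 4u + 7 = 0, so (t, u) = (3/4, -7/4).
The Hessian has R_{tt} = -8, R_{uu} = 4, R_{tu} = 0, giving D = -32 < 0, so the point is a saddle point.
R(3/4, -7/4) = 25/8.

25/8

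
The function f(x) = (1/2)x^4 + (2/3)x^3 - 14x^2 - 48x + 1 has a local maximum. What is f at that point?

131/3

Critical points: f'(x) = 2x^3 + 2x^2 - 28x - 48 vanishes at x = -3, -2, 4.
Second-derivative test with f''(x) = 6x^2 + 4x - 28: f''(-3) = 14 > 0 ⇒ local minimum; f''(-2) = -12 < 0 ⇒ local maximum; f''(4) = 84 > 0 ⇒ local minimum.
So the local maximum value is f(-2) = 131/3.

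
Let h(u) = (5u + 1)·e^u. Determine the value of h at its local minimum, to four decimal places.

By the product rule, h'(u) = (5u + 6)·e^u. Since e^u > 0, the only critical point is u = -6/5.
h''(-6/5) has the same sign as 5 > 0, so this is a local minimum.
h(-6/5) = (-5)·e^(-6/5) ≈ -1.5060.

-1.5060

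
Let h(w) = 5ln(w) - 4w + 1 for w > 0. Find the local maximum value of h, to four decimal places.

h'(w) = 5/w − 4 = 0 gives w = 5/4.
h''(w) = -5/w², which is negative for w > 0, so this is a local maximum.
h(5/4) = 5·ln(5/4) - 5 + 1 ≈ -2.8843.

-2.8843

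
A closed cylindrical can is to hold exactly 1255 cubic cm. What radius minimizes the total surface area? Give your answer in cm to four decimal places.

5.8455

With radius r and height h, πr²h = 1255 so h = 1255/(πr²), and S(r) = 2πr² + 2πrh = 2πr² + 2·1255/r.
S'(r) = 4πr − 2·1255/r² = 0 ⇒ r³ = 1255/(2π), so r ≈ 5.8455 and h = 2r ≈ 11.6910.
S''(r) = 4π + 4·1255/r³ > 0, so this is the minimum; S ≈ 644.0858.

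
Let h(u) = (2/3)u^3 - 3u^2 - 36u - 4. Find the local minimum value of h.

h'(u) = 2u^2 - 6u - 36 = 0 at u = -3, 6.
h''(u) = 4u - 6. h''(-3) = -18 < 0 ⇒ local maximum; h''(6) = 18 > 0 ⇒ local minimum.
Thus h has its local minimum at u = 6, with value -184.

-184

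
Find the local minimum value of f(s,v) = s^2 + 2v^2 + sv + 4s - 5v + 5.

∂f/∂s = 2s + v + 4 = 0 and ∂f/∂v = s + 4v - 5 = 0, so (s, v) = (-3, 2).
The Hessian has f_{ss} = 2, f_{vv} = 4, f_{sv} = 1, giving D = 7 > 0 with f_{ss} > 0, so the point is a local minimum.
f(-3, 2) = -6.

-6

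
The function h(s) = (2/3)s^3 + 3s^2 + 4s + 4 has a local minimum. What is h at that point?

7/3

Critical points: h'(s) = 2s^2 + 6s + 4 vanishes at s = -2, -1.
Since h''(s) = 4s + 6, we get h''(-2) = -2 < 0 ⇒ local maximum; h''(-1) = 2 > 0 ⇒ local minimum.
The local minimum is h(-1) = 7/3.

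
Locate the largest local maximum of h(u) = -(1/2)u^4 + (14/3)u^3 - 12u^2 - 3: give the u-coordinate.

h'(u) = -2u^3 + 14u^2 - 24u. Setting h'(u) = 0 gives u ∈ {0, 3, 4}.
Second-derivative test with h''(u) = -6u^2 + 28u - 24: h''(0) = -24 < 0 ⇒ local maximum; h''(3) = 6 > 0 ⇒ local minimum; h''(4) = -8 < 0 ⇒ local maximum.
The largest local maximum is h(0) = -3.

0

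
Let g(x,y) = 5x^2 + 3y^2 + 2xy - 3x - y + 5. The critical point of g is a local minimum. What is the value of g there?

∂g/∂x = 10x + 2y - 3 = 0 and ∂g/∂y = 2x + 6y - 1 = 0, so (x, y) = (2/7, 1/14).
The Hessian has g_{xx} = 10, g_{yy} = 6, g_{xy} = 2, giving D = 56 > 0 with g_{xx} > 0, so the point is a local minimum.
g(2/7, 1/14) = 127/28.

127/28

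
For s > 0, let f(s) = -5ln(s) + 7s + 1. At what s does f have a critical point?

f'(s) = -5/s + 7 = 0 gives s = 5/7.
f''(s) = 5/s², which is positive for s > 0, so this is a local minimum.
f(5/7) = -5·ln(5/7) + 5 + 1 ≈ 7.6824.

5/7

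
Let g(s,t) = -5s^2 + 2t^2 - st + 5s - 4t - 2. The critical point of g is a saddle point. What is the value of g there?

∂g/∂s = -10s - t + 5 = 0 and ∂g/∂t = -s + 4t - 4 = 0, so (s, t) = (16/41, 45/41).
The Hessian has g_{ss} = -10, g_{tt} = 4, g_{st} = -1, giving D = -41 < 0, so the point is a saddle point.
g(16/41, 45/41) = -132/41.

-132/41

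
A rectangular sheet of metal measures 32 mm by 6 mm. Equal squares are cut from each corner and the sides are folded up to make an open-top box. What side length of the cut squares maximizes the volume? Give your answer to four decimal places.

With cut size x, the volume is V(x) = x(32 − 2x)(6 − 2x) for 0 < x < 3.
V'(x) = 12x^2 − 152x + 192. Setting V'(x) = 0 gives x ≈ 1.4230 (the root in (0, 3)).
V''(x) = 24x − 152 is negative there, so this is the maximum; V ≈ 130.8473.

1.4230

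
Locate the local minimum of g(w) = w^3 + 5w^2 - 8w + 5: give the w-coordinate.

2/3

g'(w) = 3w^2 + 10w - 8. Setting g'(w) = 0 gives w ∈ {-4, 2/3}.
Since g''(w) = 6w + 10, we get g''(-4) = -14 < 0 ⇒ local maximum; g''(2/3) = 14 > 0 ⇒ local minimum.
So the local minimum value is g(2/3) = 59/27.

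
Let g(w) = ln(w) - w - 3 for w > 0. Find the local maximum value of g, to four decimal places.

-4.0000

g'(w) = 1/w − 1 = 0 gives w = 1.
g''(w) = -1/w², which is negative for w > 0, so this is a local maximum.
g(1) = 1·ln(1) - 1 - 3 ≈ -4.0000.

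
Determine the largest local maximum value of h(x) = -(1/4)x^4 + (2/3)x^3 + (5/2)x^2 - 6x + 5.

53/3

h'(x) = -x^3 + 2x^2 + 5x - 6 = 0 at x = -2, 1, 3.
Since h''(x) = -3x^2 + 4x + 5, we get h''(-2) = -15 < 0 ⇒ local maximum; h''(1) = 6 > 0 ⇒ local minimum; h''(3) = -10 < 0 ⇒ local maximum.
Thus h has its largest local maximum at x = -2, with value 53/3.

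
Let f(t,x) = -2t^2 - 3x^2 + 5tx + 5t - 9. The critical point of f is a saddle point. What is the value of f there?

-84

∂f/∂t = -4t + 5x + 5 = 0 and ∂f/∂x = 5t - 6x = 0, so (t, x) = (-30, -25).
The Hessian has f_{tt} = -4, f_{xx} = -6, f_{tx} = 5, giving D = -1 < 0, so the point is a saddle point.
f(-30, -25) = -84.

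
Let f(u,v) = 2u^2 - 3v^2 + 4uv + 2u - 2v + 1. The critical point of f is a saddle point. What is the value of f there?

13/10

∂f/∂u = 4u + 4v + 2 = 0 and ∂f/∂v = 4u - 6v - 2 = 0, so (u, v) = (-1/10, -2/5).
The Hessian has f_{uu} = 4, f_{vv} = -6, f_{uv} = 4, giving D = -40 < 0, so the point is a saddle point.
f(-1/10, -2/5) = 13/10.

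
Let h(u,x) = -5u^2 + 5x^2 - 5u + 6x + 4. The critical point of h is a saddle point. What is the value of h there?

69/20

∂h/∂u = -10u - 5 = 0 and ∂h/∂x = 10x + 6 = 0, so (u, x) = (-1/2, -3/5).
The Hessian has h_{uu} = -10, h_{xx} = 10, h_{ux} = 0, giving D = -100 < 0, so the point is a saddle point.
h(-1/2, -3/5) = 69/20.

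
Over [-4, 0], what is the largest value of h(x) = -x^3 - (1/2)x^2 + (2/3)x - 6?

h'(x) = -3x^2 - x + 2/3, whose only zero in [-4, 0] is x = -2/3.
Compare values at every candidate in [-4, 0]: h(-4) = 142/3, h(-2/3) = -172/27, h(0) = -6.
So the maximum is h(-4) = 142/3.

142/3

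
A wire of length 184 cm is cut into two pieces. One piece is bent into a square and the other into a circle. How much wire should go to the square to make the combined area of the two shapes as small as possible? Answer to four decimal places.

Let x be the length used for the square. Square side x/4; circle radius (184−x)/(2π).
A(x) = (x/4)² + π·((184−x)/(2π))² = x²/16 + (184−x)²/(4π) for 0 ≤ x ≤ 184. A'(x) = x/8 − (184−x)/(2π) = 0 gives x = 4·184/(π+4) ≈ 103.0582.
A'' = 1/8 + 1/(2π) > 0, so this gives the minimum combined area; x ≈ 103.0582 cm to the square.

103.0582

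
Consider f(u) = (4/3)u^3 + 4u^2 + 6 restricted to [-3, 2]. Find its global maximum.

f'(u) = 4u^2 + 8u, which vanishes at u = -2 and u = 0.
Evaluating at the critical points and endpoints: f(-3) = 6, f(-2) = 34/3, f(0) = 6, f(2) = 98/3.
Hence the absolute maximum is 98/3 at u = 2.

98/3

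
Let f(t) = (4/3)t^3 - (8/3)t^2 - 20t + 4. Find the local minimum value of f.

-44

f'(t) = 4t^2 - (16/3)t - 20 = 0 at t = -5/3, 3.
Second-derivative test with f''(t) = 8t - 16/3: f''(-5/3) = -56/3 < 0 ⇒ local maximum; f''(3) = 56/3 > 0 ⇒ local minimum.
The local minimum is f(3) = -44.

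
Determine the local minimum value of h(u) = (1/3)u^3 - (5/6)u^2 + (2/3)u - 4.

-23/6

Critical points: h'(u) = u^2 - (5/3)u + 2/3 vanishes at u = 2/3, 1.
h''(u) = 2u - 5/3. h''(2/3) = -1/3 < 0 ⇒ local maximum; h''(1) = 1/3 > 0 ⇒ local minimum.
Thus h has its local minimum at u = 1, with value -23/6.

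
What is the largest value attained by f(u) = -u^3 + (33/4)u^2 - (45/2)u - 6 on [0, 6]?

f'(u) = -3u^2 + (33/2)u - 45/2, which vanishes at u = 5/2 and u = 3.
Compare values at every candidate in [0, 6]: f(0) = -6; f(5/2) = -421/16; f(3) = -105/4; f(6) = -60.
So the maximum is f(0) = -6.

-6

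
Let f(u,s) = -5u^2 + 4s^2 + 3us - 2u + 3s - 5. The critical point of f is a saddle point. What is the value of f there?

-456/89

∂f/∂u = -10u + 3s - 2 = 0 and ∂f/∂s = 3u + 8s + 3 = 0, so (u, s) = (-25/89, -24/89).
The Hessian has f_{uu} = -10, f_{ss} = 8, f_{us} = 3, giving D = -89 < 0, so the point is a saddle point.
f(-25/89, -24/89) = -456/89.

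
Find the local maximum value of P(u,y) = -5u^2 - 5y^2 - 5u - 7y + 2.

∂P/∂u = -10u - 5 = 0 and ∂P/∂y = -10y - 7 = 0, so (u, y) = (-1/2, -7/10).
The Hessian has P_{uu} = -10, P_{yy} = -10, P_{uy} = 0, giving D = 100 > 0 with P_{uu} < 0, so the point is a local maximum.
P(-1/2, -7/10) = 57/10.

57/10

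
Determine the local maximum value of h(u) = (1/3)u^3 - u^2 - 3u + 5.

h'(u) = u^2 - 2u - 3. Setting h'(u) = 0 gives u ∈ {-1, 3}.
Since h''(u) = 2u - 2, we get h''(-1) = -4 < 0 ⇒ local maximum; h''(3) = 4 > 0 ⇒ local minimum.
So the local maximum value is h(-1) = 20/3.

20/3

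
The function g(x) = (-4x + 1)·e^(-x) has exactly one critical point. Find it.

5/4

Differentiating with the product rule gives g'(x) = (4x - 5)·e^(-x). Since e^(-x) > 0, the only critical point is x = 5/4.
g''(5/4) has the same sign as 4 > 0, so this is a local minimum.
g(5/4) = (-4)·e^(-5/4) ≈ -1.1460.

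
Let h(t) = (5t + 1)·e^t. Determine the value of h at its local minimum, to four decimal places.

h'(t) = 5·e^t + (5t + 1)·1·e^t = (5t + 6)·e^t. Since e^t > 0, the only critical point is t = -6/5.
h''(-6/5) has the same sign as 5 > 0, so this is a local minimum.
h(-6/5) = (-5)·e^(-6/5) ≈ -1.5060.

-1.5060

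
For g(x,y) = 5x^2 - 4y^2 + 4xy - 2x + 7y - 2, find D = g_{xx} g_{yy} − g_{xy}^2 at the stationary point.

-96

∂g/∂x = 10x + 4y - 2 = 0 and ∂g/∂y = 4x - 8y + 7 = 0, so (x, y) = (-1/8, 13/16).
The Hessian has g_{xx} = 10, g_{yy} = -8, g_{xy} = 4, giving D = -96 < 0, so the point is a saddle point.
D = (10)·(-8) − (4)^2 = -96.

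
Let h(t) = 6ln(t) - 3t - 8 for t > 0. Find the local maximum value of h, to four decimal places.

h'(t) = 6/t − 3 = 0 gives t = 2.
h''(t) = -6/t², which is negative for t > 0, so this is a local maximum.
h(2) = 6·ln(2) - 6 - 8 ≈ -9.8411.

-9.8411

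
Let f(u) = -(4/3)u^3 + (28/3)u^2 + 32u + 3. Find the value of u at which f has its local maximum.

6

f'(u) = -4u^2 + (56/3)u + 32 = 0 at u = -4/3, 6.
f''(u) = -8u + 56/3. f''(-4/3) = 88/3 > 0 ⇒ local minimum; f''(6) = -88/3 < 0 ⇒ local maximum.
The local maximum is f(6) = 243.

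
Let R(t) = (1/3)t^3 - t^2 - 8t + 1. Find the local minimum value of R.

R'(t) = t^2 - 2t - 8. Setting R'(t) = 0 gives t ∈ {-2, 4}.
Since R''(t) = 2t - 2, we get R''(-2) = -6 < 0 ⇒ local maximum; R''(4) = 6 > 0 ⇒ local minimum.
The local minimum is R(4) = -77/3.

-77/3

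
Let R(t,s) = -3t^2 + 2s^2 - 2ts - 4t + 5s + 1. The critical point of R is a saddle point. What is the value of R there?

∂R/∂t = -6t - 2s - 4 = 0 and ∂R/∂s = -2t + 4s + 5 = 0, so (t, s) = (-3/14, -19/14).
The Hessian has R_{tt} = -6, R_{ss} = 4, R_{ts} = -2, giving D = -28 < 0, so the point is a saddle point.
R(-3/14, -19/14) = -55/28.

-55/28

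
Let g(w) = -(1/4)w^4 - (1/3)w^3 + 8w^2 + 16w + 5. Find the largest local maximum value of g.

Critical points: g'(w) = -w^3 - w^2 + 16w + 16 vanishes at w = -4, -1, 4.
g''(w) = -3w^2 - 2w + 16. g''(-4) = -24 < 0 ⇒ local maximum; g''(-1) = 15 > 0 ⇒ local minimum; g''(4) = -40 < 0 ⇒ local maximum.
The largest local maximum is g(4) = 335/3.

335/3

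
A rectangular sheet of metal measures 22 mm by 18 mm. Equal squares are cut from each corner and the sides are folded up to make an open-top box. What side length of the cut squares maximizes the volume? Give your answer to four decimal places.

With cut size x, the volume is V(x) = x(22 − 2x)(18 − 2x) for 0 < x < 9.
V'(x) = 12x^2 − 160x + 396. Setting V'(x) = 0 gives x ≈ 3.2837 (the root in (0, 9)).
V''(x) = 24x − 160 is negative there, so this is the maximum; V ≈ 579.3588.

3.2837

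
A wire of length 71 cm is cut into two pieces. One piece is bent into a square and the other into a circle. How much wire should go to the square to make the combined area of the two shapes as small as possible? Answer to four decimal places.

Let x be the length used for the square. Square side x/4; circle radius (71−x)/(2π).
A(x) = (x/4)² + π·((71−x)/(2π))² = x²/16 + (71−x)²/(4π) for 0 ≤ x ≤ 71. A'(x) = x/8 − (71−x)/(2π) = 0 gives x = 4·71/(π+4) ≈ 39.7670.
A'' = 1/8 + 1/(2π) > 0, so this gives the minimum combined area; x ≈ 39.7670 cm to the square.

39.7670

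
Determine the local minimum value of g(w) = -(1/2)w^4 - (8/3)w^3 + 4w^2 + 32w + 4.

-92/3

g'(w) = -2w^3 - 8w^2 + 8w + 32. Setting g'(w) = 0 gives w ∈ {-4, -2, 2}.
g''(w) = -6w^2 - 16w + 8. g''(-4) = -24 < 0 ⇒ local maximum; g''(-2) = 16 > 0 ⇒ local minimum; g''(2) = -48 < 0 ⇒ local maximum.
So the local minimum value is g(-2) = -92/3.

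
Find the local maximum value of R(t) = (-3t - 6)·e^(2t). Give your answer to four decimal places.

R'(t) = (-3)·e^(2t) + (-3t - 6)·2·e^(2t) = (-6t - 15)·e^(2t). Since e^(2t) > 0, the only critical point is t = -5/2.
R''(-5/2) has the same sign as -6 < 0, so this is a local maximum.
R(-5/2) = (3/2)·e^(-5) ≈ 0.0101.

0.0101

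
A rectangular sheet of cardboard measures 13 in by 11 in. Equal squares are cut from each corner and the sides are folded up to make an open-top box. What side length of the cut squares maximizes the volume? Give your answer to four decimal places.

With cut size x, the volume is V(x) = x(13 − 2x)(11 − 2x) for 0 < x < 5.5.
V'(x) = 12x^2 − 96x + 143. Setting V'(x) = 0 gives x ≈ 1.9793 (the root in (0, 5.5)).
V''(x) = 24x − 96 is negative there, so this is the maximum; V ≈ 126.0104.

1.9793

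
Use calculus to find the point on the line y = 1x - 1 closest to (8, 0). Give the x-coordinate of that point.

Minimize D(x)^2 = (x - 8)^2 + (x - 1)^2.
d/dx[D^2] = 2(x - 8) + 2·1·(x - 1) = 0 ⇒ x = 9/2.
Then y = 7/2 and the distance is √(49/2) ≈ 4.9497.

9/2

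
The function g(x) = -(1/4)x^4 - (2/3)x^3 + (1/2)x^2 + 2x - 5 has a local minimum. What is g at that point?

-73/12

g'(x) = -x^3 - 2x^2 + x + 2 = 0 at x = -2, -1, 1.
Since g''(x) = -3x^2 - 4x + 1, we get g''(-2) = -3 < 0 ⇒ local maximum; g''(-1) = 2 > 0 ⇒ local minimum; g''(1) = -6 < 0 ⇒ local maximum.
The local minimum is g(-1) = -73/12.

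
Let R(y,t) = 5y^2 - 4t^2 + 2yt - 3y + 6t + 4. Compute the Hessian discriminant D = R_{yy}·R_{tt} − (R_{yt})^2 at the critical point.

∂R/∂y = 10y + 2t - 3 = 0 and ∂R/∂t = 2y - 8t + 6 = 0, so (y, t) = (1/7, 11/14).
The Hessian has R_{yy} = 10, R_{tt} = -8, R_{yt} = 2, giving D = -84 < 0, so the point is a saddle point.
D = (10)·(-8) − (2)^2 = -84.

-84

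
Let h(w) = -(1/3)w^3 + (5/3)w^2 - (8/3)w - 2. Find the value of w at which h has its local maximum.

h'(w) = -w^2 + (10/3)w - 8/3 = 0 at w = 4/3, 2.
Second-derivative test with h''(w) = -2w + 10/3: h''(4/3) = 2/3 > 0 ⇒ local minimum; h''(2) = -2/3 < 0 ⇒ local maximum.
So the local maximum value is h(2) = -10/3.

2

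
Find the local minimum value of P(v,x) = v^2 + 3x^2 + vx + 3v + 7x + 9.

4

∂P/∂v = 2v + x + 3 = 0 and ∂P/∂x = v + 6x + 7 = 0, so (v, x) = (-1, -1).
The Hessian has P_{vv} = 2, P_{xx} = 6, P_{vx} = 1, giving D = 11 > 0 with P_{vv} > 0, so the point is a local minimum.
P(-1, -1) = 4.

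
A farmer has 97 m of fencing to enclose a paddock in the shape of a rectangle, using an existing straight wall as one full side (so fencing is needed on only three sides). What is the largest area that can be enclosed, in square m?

9409/8

Let the sides perpendicular to the wall have length x and the parallel side y, so 2x + y = 97 and the area is A = xy = x(97 − 2x).
A'(x) = 97 − 4x = 0 gives x = 97/4, and A''(x) = −4 < 0 confirms a maximum.
Then y = 97 − 2·97/4 = 97/2 and A = 9409/8.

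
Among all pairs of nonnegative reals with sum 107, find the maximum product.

With x + y = 107, the product is P(x) = x(107 − x).
P'(x) = 107 − 2x = 0 gives x = 107/2; P'' = −2 < 0, so this is the maximum.
P = 107/2·107/2 = 11449/4.

11449/4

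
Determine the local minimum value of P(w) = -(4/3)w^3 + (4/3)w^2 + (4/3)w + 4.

Critical points: P'(w) = -4w^2 + (8/3)w + 4/3 vanishes at w = -1/3, 1.
Second-derivative test with P''(w) = -8w + 8/3: P''(-1/3) = 16/3 > 0 ⇒ local minimum; P''(1) = -16/3 < 0 ⇒ local maximum.
So the local minimum value is P(-1/3) = 304/81.

304/81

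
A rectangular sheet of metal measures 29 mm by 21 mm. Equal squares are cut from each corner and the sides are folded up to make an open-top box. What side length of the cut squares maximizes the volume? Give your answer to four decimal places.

4.0096

With cut size x, the volume is V(x) = x(29 − 2x)(21 − 2x) for 0 < x < 10.5.
V'(x) = 12x^2 − 200x + 609. Setting V'(x) = 0 gives x ≈ 4.0096 (the root in (0, 10.5)).
V''(x) = 24x − 200 is negative there, so this is the maximum; V ≈ 1092.0048.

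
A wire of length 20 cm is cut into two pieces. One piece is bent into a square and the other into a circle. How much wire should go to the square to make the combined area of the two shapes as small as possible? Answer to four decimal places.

11.2020

Let x be the length used for the square. Square side x/4; circle radius (20−x)/(2π).
A(x) = (x/4)² + π·((20−x)/(2π))² = x²/16 + (20−x)²/(4π) for 0 ≤ x ≤ 20. A'(x) = x/8 − (20−x)/(2π) = 0 gives x = 4·20/(π+4) ≈ 11.2020.
A'' = 1/8 + 1/(2π) > 0, so this gives the minimum combined area; x ≈ 11.2020 cm to the square.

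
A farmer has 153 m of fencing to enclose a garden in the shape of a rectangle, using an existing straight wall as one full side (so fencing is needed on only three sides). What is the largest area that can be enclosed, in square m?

Let the sides perpendicular to the wall have length x and the parallel side y, so 2x + y = 153 and the area is A = xy = x(153 − 2x).
A'(x) = 153 − 4x = 0 gives x = 153/4, and A''(x) = −4 < 0 confirms a maximum.
Then y = 153 − 2·153/4 = 153/2 and A = 23409/8.

23409/8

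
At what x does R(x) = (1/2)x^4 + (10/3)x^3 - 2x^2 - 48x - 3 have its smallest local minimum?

2

Critical points: R'(x) = 2x^3 + 10x^2 - 4x - 48 vanishes at x = -4, -3, 2.
R''(x) = 6x^2 + 20x - 4. R''(-4) = 12 > 0 ⇒ local minimum; R''(-3) = -10 < 0 ⇒ local maximum; R''(2) = 60 > 0 ⇒ local minimum.
Thus R has its smallest local minimum at x = 2, with value -217/3.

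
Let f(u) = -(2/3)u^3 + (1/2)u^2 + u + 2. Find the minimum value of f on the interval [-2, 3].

-17/2

Differentiating, f'(u) = -2u^2 + u + 1; which vanishes at u = -1/2 and u = 1.
Candidates: f(-2) = 22/3,  f(-1/2) = 41/24,  f(1) = 17/6,  f(3) = -17/2.
Hence the absolute minimum is -17/2 at u = 3.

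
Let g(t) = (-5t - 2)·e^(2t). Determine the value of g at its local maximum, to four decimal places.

0.4132

Differentiating with the product rule gives g'(t) = (-10t - 9)·e^(2t). Since e^(2t) > 0, the only critical point is t = -9/10.
g''(-9/10) has the same sign as -10 < 0, so this is a local maximum.
g(-9/10) = (5/2)·e^(-9/5) ≈ 0.4132.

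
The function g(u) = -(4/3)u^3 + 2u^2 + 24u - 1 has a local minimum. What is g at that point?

g'(u) = -4u^2 + 4u + 24. Setting g'(u) = 0 gives u ∈ {-2, 3}.
Since g''(u) = -8u + 4, we get g''(-2) = 20 > 0 ⇒ local minimum; g''(3) = -20 < 0 ⇒ local maximum.
Thus g has its local minimum at u = -2, with value -91/3.

-91/3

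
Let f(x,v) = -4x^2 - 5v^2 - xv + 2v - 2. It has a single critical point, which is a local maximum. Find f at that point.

-142/79

∂f/∂x = -8x - v = 0 and ∂f/∂v = -x - 10v + 2 = 0, so (x, v) = (-2/79, 16/79).
The Hessian has f_{xx} = -8, f_{vv} = -10, f_{xv} = -1, giving D = 79 > 0 with f_{xx} < 0, so the point is a local maximum.
f(-2/79, 16/79) = -142/79.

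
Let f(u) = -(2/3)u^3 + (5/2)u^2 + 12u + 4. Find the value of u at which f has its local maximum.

f'(u) = -2u^2 + 5u + 12 = 0 at u = -3/2, 4.
Since f''(u) = -4u + 5, we get f''(-3/2) = 11 > 0 ⇒ local minimum; f''(4) = -11 < 0 ⇒ local maximum.
Thus f has its local maximum at u = 4, with value 148/3.

4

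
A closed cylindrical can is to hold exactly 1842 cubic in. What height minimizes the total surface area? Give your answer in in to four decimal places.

13.2862

With radius r and height h, πr²h = 1842 so h = 1842/(πr²), and S(r) = 2πr² + 2πrh = 2πr² + 2·1842/r.
S'(r) = 4πr − 2·1842/r² = 0 ⇒ r³ = 1842/(2π), so r ≈ 6.6431 and h = 2r ≈ 13.2862.
S''(r) = 4π + 4·1842/r³ > 0, so this is the minimum; S ≈ 831.8422.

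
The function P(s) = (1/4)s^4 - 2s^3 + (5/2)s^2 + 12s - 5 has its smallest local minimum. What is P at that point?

Critical points: P'(s) = s^3 - 6s^2 + 5s + 12 vanishes at s = -1, 3, 4.
P''(s) = 3s^2 - 12s + 5. P''(-1) = 20 > 0 ⇒ local minimum; P''(3) = -4 < 0 ⇒ local maximum; P''(4) = 5 > 0 ⇒ local minimum.
Thus P has its smallest local minimum at s = -1, with value -49/4.

-49/4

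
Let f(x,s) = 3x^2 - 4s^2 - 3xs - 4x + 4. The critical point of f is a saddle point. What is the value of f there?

164/57

∂f/∂x = 6x - 3s - 4 = 0 and ∂f/∂s = -3x - 8s = 0, so (x, s) = (32/57, -4/19).
The Hessian has f_{xx} = 6, f_{ss} = -8, f_{xs} = -3, giving D = -57 < 0, so the point is a saddle point.
f(32/57, -4/19) = 164/57.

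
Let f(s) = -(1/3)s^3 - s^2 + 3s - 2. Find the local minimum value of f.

-11

Critical points: f'(s) = -s^2 - 2s + 3 vanishes at s = -3, 1.
f''(s) = -2s - 2. f''(-3) = 4 > 0 ⇒ local minimum; f''(1) = -4 < 0 ⇒ local maximum.
So the local minimum value is f(-3) = -11.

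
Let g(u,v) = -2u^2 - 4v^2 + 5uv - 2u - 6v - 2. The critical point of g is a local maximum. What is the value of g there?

134/7

∂g/∂u = -4u + 5v - 2 = 0 and ∂g/∂v = 5u - 8v - 6 = 0, so (u, v) = (-46/7, -34/7).
The Hessian has g_{uu} = -4, g_{vv} = -8, g_{uv} = 5, giving D = 7 > 0 with g_{uu} < 0, so the point is a local maximum.
g(-46/7, -34/7) = 134/7.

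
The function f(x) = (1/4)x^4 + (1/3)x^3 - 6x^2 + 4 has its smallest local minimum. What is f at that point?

-148/3

f'(x) = x^3 + x^2 - 12x. Setting f'(x) = 0 gives x ∈ {-4, 0, 3}.
f''(x) = 3x^2 + 2x - 12. f''(-4) = 28 > 0 ⇒ local minimum; f''(0) = -12 < 0 ⇒ local maximum; f''(3) = 21 > 0 ⇒ local minimum.
Thus f has its smallest local minimum at x = -4, with value -148/3.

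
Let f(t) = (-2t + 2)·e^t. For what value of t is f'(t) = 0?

By the product rule, f'(t) = (-2t)·e^t. Since e^t > 0, the only critical point is t = 0.
f''(0) has the same sign as -2 < 0, so this is a local maximum.
f(0) = (2)·e^(0) ≈ 2.0000.

0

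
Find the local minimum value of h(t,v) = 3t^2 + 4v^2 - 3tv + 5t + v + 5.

77/39

∂h/∂t = 6t - 3v + 5 = 0 and ∂h/∂v = -3t + 8v + 1 = 0, so (t, v) = (-43/39, -7/13).
The Hessian has h_{tt} = 6, h_{vv} = 8, h_{tv} = -3, giving D = 39 > 0 with h_{tt} > 0, so the point is a local minimum.
h(-43/39, -7/13) = 77/39.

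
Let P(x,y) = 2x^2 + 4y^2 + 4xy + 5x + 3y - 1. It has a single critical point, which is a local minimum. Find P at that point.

∂P/∂x = 4x + 4y + 5 = 0 and ∂P/∂y = 4x + 8y + 3 = 0, so (x, y) = (-7/4, 1/2).
The Hessian has P_{xx} = 4, P_{yy} = 8, P_{xy} = 4, giving D = 16 > 0 with P_{xx} > 0, so the point is a local minimum.
P(-7/4, 1/2) = -37/8.

-37/8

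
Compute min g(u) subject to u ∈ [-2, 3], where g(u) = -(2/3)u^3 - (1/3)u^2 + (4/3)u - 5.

-22

g'(u) = -2u^2 - (2/3)u + 4/3, which vanishes at u = -1 and u = 2/3.
Candidates: g(-2) = -11/3,  g(-1) = -6,  g(2/3) = -361/81,  g(3) = -22.
Hence the absolute minimum is -22 at u = 3.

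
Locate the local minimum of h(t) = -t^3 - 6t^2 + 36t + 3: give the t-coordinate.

h'(t) = -3t^2 - 12t + 36 = 0 at t = -6, 2.
Second-derivative test with h''(t) = -6t - 12: h''(-6) = 24 > 0 ⇒ local minimum; h''(2) = -24 < 0 ⇒ local maximum.
The local minimum is h(-6) = -213.

-6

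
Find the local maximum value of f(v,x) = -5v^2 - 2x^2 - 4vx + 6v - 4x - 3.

22/3

∂f/∂v = -10v - 4x + 6 = 0 and ∂f/∂x = -4v - 4x - 4 = 0, so (v, x) = (5/3, -8/3).
The Hessian has f_{vv} = -10, f_{xx} = -4, f_{vx} = -4, giving D = 24 > 0 with f_{vv} < 0, so the point is a local maximum.
f(5/3, -8/3) = 22/3.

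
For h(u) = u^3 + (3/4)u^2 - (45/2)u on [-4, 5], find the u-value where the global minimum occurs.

Differentiating, h'(u) = 3u^2 + (3/2)u - 45/2; which vanishes at u = -3 and u = 5/2.
Compare values at every candidate in [-4, 5]: h(-4) = 38, h(-3) = 189/4, h(5/2) = -575/16, h(5) = 125/4.
The minimum over the interval is -575/16, attained at u = 5/2.

5/2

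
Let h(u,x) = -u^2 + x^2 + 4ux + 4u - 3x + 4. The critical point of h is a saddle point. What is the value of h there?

27/4

∂h/∂u = -2u + 4x + 4 = 0 and ∂h/∂x = 4u + 2x - 3 = 0, so (u, x) = (1, -1/2).
The Hessian has h_{uu} = -2, h_{xx} = 2, h_{ux} = 4, giving D = -20 < 0, so the point is a saddle point.
h(1, -1/2) = 27/4.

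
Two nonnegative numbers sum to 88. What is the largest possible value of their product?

1936

With x + y = 88, the product is P(x) = x(88 − x).
P'(x) = 88 − 2x = 0 gives x = 44; P'' = −2 < 0, so this is the maximum.
P = 44·44 = 1936.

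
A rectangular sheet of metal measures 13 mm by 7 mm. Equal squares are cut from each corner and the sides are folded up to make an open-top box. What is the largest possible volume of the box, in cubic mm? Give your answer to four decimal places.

With cut size x, the volume is V(x) = x(13 − 2x)(7 − 2x) for 0 < x < 3.5.
V'(x) = 12x^2 − 80x + 91. Setting V'(x) = 0 gives x ≈ 1.4551 (the root in (0, 3.5)).
V''(x) = 24x − 80 is negative there, so this is the maximum; V ≈ 60.0451.

60.0451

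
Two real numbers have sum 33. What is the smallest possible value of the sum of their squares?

1089/2

With a + b = 33, a^2 + b^2 = a^2 + (33 − a)^2.
The derivative 2a − 2(33 − a) = 4a − 66 vanishes at a = 33/2; second derivative 4 > 0, a minimum.
The minimum is 2·(33/2)^2 = 1089/2.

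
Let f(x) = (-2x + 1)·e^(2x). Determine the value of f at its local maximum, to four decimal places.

By the product rule, f'(x) = (-4x)·e^(2x). Since e^(2x) > 0, the only critical point is x = 0.
f''(0) has the same sign as -4 < 0, so this is a local maximum.
f(0) = (1)·e^(0) ≈ 1.0000.

1.0000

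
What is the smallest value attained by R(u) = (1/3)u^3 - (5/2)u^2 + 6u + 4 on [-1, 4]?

Differentiating, R'(u) = u^2 - 5u + 6; which vanishes at u = 2 and u = 3.
Candidates: R(-1) = -29/6,  R(2) = 26/3,  R(3) = 17/2,  R(4) = 28/3.
The minimum over the interval is -29/6, attained at u = -1.

-29/6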